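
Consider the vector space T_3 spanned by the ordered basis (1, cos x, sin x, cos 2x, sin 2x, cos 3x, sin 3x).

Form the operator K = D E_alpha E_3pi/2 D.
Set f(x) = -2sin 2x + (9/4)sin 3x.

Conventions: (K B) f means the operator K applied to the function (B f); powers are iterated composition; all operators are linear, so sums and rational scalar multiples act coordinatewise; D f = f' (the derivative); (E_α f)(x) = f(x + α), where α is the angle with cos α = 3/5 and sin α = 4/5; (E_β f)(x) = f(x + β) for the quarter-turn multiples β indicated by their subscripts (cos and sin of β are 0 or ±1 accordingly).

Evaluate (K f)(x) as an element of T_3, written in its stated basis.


g(x) = -(192/25)cos 2x + (56/25)sin 2x + (9477/500)cos 3x + (891/125)sin 3x

D f = -4cos 2x + (27/4)cos 3x
E_3pi/2 D f = 4cos 2x - (27/4)sin 3x
E_alpha E_3pi/2 D f = -(28/25)cos 2x - (96/25)sin 2x - (297/125)cos 3x + (3159/500)sin 3x
D (E_alpha E_3pi/2 D) f = -(192/25)cos 2x + (56/25)sin 2x + (9477/500)cos 3x + (891/125)sin 3x


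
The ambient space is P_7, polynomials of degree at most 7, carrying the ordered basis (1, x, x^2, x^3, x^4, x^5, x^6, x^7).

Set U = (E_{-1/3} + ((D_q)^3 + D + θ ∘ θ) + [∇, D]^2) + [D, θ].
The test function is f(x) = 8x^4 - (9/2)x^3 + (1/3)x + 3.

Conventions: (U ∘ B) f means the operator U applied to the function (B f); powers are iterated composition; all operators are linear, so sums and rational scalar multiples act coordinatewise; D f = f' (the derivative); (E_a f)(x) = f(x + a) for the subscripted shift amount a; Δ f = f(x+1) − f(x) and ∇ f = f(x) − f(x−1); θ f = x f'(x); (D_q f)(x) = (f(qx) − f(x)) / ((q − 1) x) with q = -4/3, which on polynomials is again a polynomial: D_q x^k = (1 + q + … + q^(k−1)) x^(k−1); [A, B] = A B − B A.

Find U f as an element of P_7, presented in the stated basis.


g(x) = 136x^4 + (25/3)x^3 - (103/6)x^2 + (2257/1458)x + 485/81

E_{-1/3} f = 8x^4 - (91/6)x^3 + (59/6)x^2 - (127/54)x + 511/162
D_q f = -(200/27)x^3 - (13/2)x^2 + 1/3
D_q D_q f = -(2600/243)x^2 + (13/6)x
D_q D_q D_q f = (2600/729)x + 13/6
D f = 32x^3 - (27/2)x^2 + 1/3
θ f = 32x^4 - (27/2)x^3 + (1/3)x
θ θ f = 128x^4 - (81/2)x^3 + (1/3)x
((D_q)^3 + D + θ ∘ θ) f = 128x^4 - (17/2)x^3 - (27/2)x^2 + (2843/729)x + 5/2
D f = 32x^3 - (27/2)x^2 + 1/3
∇ D f = 96x^2 - 123x + 91/2
∇ f = 32x^3 - (123/2)x^2 + (91/2)x - 73/6
D ∇ f = 96x^2 - 123x + 91/2
[∇, D] f = 0
D [∇, D] f = 0
∇ D [∇, D] f = 0
∇ [∇, D] f = 0
D ∇ [∇, D] f = 0
[∇, D] [∇, D] f = 0
(E_{-1/3} + ((D_q)^3 + D + θ ∘ θ) + [∇, D]^2) f = 136x^4 - (71/3)x^3 - (11/3)x^2 + (2257/1458)x + 458/81
θ f = 32x^4 - (27/2)x^3 + (1/3)x
D θ f = 128x^3 - (81/2)x^2 + 1/3
D f = 32x^3 - (27/2)x^2 + 1/3
θ D f = 96x^3 - 27x^2
[D, θ] f = 32x^3 - (27/2)x^2 + 1/3
((E_{-1/3} + ((D_q)^3 + D + θ ∘ θ) + [∇, D]^2) + [D, θ]) f = 136x^4 + (25/3)x^3 - (103/6)x^2 + (2257/1458)x + 485/81


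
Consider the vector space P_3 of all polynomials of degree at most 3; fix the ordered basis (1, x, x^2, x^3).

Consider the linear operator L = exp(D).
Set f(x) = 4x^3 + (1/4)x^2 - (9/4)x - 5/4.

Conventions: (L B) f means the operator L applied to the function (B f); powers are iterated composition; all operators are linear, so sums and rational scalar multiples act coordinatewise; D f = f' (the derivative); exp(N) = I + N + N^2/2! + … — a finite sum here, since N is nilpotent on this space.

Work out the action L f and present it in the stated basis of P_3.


order-1 term: 12x^2 + (1/2)x - 9/4
order-2 term: 12x + 1/4
order-3 term: 4
the series for exp(D) f terminates at order 3
exp(D) f = 4x^3 + (49/4)x^2 + (41/4)x + 3/4

the result is g(x) = 4x^3 + (49/4)x^2 + (41/4)x + 3/4


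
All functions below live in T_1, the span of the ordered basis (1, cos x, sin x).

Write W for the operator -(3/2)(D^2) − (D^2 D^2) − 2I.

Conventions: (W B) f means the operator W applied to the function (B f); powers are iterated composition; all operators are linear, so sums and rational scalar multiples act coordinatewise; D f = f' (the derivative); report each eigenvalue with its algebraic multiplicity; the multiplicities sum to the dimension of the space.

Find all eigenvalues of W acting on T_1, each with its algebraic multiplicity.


λ = -2 (multiplicity 1), λ = -3/2 (multiplicity 2)

image of 1: -2
image of cos x: -(3/2)cos x
image of sin x: -(3/2)sin x
the matrix is diagonal; its diagonal is (-2, -3/2, -3/2)
for a triangular matrix the eigenvalues are the diagonal entries, with algebraic multiplicity their repetition count


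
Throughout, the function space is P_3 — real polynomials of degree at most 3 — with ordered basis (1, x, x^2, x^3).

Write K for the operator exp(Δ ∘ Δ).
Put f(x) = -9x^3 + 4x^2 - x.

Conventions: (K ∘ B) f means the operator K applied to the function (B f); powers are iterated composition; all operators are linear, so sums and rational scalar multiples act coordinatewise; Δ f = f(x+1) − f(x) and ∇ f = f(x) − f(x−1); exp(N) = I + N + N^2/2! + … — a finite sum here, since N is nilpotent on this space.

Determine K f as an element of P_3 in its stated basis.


order-1 term: -54x - 46
the series for exp(Δ ∘ Δ) f terminates at order 1
exp(Δ ∘ Δ) f = -9x^3 + 4x^2 - 55x - 46

the result is g(x) = -9x^3 + 4x^2 - 55x - 46


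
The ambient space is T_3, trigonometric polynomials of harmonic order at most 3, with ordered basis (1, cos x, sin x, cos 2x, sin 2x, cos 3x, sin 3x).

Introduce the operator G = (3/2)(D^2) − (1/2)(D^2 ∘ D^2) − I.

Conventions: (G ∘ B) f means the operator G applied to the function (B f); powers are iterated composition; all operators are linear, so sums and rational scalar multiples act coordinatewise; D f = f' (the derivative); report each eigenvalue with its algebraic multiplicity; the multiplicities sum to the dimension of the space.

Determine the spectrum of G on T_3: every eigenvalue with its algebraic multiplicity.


λ = -55 (multiplicity 2), λ = -15 (multiplicity 2), λ = -3 (multiplicity 2), λ = -1 (multiplicity 1)

image of 1: -1
image of cos x: -3cos x
image of sin x: -3sin x
image of cos 2x: -15cos 2x
image of sin 2x: -15sin 2x
image of cos 3x: -55cos 3x
image of sin 3x: -55sin 3x
the matrix is diagonal; its diagonal is (-1, -3, -3, -15, -15, -55, -55)
for a triangular matrix the eigenvalues are the diagonal entries, with algebraic multiplicity their repetition count


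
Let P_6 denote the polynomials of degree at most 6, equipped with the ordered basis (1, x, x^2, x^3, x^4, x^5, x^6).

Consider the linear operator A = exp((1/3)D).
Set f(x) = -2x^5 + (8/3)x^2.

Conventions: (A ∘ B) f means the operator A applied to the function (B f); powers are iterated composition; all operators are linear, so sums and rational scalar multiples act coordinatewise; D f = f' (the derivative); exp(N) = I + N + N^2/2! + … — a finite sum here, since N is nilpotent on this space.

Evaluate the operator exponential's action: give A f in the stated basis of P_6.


the image equals g(x) = -2x^5 - (10/3)x^4 - (20/9)x^3 + (52/27)x^2 + (134/81)x + 70/243

order-1 term: -(10/3)x^4 + (16/9)x
order-2 term: -(20/9)x^3 + 8/27
order-3 term: -(20/27)x^2
order-4 term: -(10/81)x
order-5 term: -2/243
the series for exp((1/3)D) f terminates at order 5
exp((1/3)D) f = -2x^5 - (10/3)x^4 - (20/9)x^3 + (52/27)x^2 + (134/81)x + 70/243


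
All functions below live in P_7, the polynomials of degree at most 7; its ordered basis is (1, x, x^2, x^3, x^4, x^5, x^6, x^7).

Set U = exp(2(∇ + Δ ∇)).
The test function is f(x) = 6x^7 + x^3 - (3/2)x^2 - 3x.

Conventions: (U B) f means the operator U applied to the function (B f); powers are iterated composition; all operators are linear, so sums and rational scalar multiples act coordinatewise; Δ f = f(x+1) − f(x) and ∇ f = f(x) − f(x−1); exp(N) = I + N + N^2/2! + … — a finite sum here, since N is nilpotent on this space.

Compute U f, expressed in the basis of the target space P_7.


order-1 term: 84x^6 + 252x^5 + 420x^4 + 420x^3 + 258x^2 + 84x + 5
order-2 term: 504x^5 + 2520x^4 + 5880x^3 + 7560x^2 + 5220x + 1518
order-3 term: 1680x^4 + 10080x^3 + 25200x^2 + 30240x + 14456
order-4 term: 3360x^3 + 20160x^2 + 43680x + 33600
order-5 term: 4032x^2 + 20160x + 26880
order-6 term: 2688x + 8064
order-7 term: 768
the series for exp(2(∇ + Δ ∇)) f terminates at order 7
exp(2(∇ + Δ ∇)) f = 6x^7 + 84x^6 + 756x^5 + 4620x^4 + 19741x^3 + (114417/2)x^2 + 102069x + 85291

the image equals g(x) = 6x^7 + 84x^6 + 756x^5 + 4620x^4 + 19741x^3 + (114417/2)x^2 + 102069x + 85291


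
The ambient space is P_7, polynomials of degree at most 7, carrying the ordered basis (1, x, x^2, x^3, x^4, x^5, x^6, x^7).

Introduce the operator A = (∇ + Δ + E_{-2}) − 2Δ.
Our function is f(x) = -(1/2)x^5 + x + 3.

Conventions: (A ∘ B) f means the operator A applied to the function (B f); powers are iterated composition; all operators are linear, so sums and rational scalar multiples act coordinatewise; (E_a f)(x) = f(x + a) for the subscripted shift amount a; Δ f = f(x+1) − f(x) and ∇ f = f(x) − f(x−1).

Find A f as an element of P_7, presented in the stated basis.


the result is g(x) = -(1/2)x^5 + 5x^4 - 10x^3 + 40x^2 - 34x + 17

∇ f = -(5/2)x^4 + 5x^3 - 5x^2 + (5/2)x + 1/2
Δ f = -(5/2)x^4 - 5x^3 - 5x^2 - (5/2)x + 1/2
E_{-2} f = -(1/2)x^5 + 5x^4 - 20x^3 + 40x^2 - 39x + 17
(∇ + Δ + E_{-2}) f = -(1/2)x^5 - 20x^3 + 30x^2 - 39x + 18
Δ f = -(5/2)x^4 - 5x^3 - 5x^2 - (5/2)x + 1/2
(-2Δ) f = 5x^4 + 10x^3 + 10x^2 + 5x - 1
((∇ + Δ + E_{-2}) − 2Δ) f = -(1/2)x^5 + 5x^4 - 10x^3 + 40x^2 - 34x + 17


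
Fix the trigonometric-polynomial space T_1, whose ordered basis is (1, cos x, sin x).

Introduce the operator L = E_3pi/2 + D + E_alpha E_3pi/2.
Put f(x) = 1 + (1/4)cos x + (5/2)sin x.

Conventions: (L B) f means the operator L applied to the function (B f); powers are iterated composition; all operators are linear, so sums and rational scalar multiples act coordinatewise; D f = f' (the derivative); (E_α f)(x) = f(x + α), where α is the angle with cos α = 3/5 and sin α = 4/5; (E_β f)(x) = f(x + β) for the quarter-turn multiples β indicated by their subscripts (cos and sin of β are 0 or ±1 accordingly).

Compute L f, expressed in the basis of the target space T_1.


g(x) = 2 - (13/10)cos x + (43/20)sin x

E_3pi/2 f = 1 - (5/2)cos x + (1/4)sin x
D f = (5/2)cos x - (1/4)sin x
E_3pi/2 f = 1 - (5/2)cos x + (1/4)sin x
E_alpha E_3pi/2 f = 1 - (13/10)cos x + (43/20)sin x
(E_3pi/2 + D + E_alpha E_3pi/2) f = 2 - (13/10)cos x + (43/20)sin x


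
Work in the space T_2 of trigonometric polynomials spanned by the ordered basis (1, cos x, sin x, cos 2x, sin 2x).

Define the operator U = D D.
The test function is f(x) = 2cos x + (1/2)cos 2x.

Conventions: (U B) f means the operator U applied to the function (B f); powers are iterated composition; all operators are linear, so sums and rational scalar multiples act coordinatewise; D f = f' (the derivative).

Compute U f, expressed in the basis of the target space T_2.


D f = -2sin x - sin 2x
D D f = -2cos x - 2cos 2x

g(x) = -2cos x - 2cos 2x


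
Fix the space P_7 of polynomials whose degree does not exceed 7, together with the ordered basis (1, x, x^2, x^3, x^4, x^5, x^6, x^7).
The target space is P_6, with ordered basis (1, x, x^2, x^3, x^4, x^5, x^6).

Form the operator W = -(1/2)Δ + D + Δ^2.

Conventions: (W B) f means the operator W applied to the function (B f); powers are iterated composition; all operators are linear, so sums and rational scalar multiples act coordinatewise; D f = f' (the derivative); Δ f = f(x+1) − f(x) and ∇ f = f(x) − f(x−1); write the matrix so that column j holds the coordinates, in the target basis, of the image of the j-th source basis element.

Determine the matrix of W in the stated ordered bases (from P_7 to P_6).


image of 1: 0
image of x: 1/2
image of x^2: x + 3/2
image of x^3: (3/2)x^2 + (9/2)x + 11/2
image of x^4: 2x^3 + 9x^2 + 22x + 27/2
image of x^5: (5/2)x^4 + 15x^3 + 55x^2 + (135/2)x + 59/2
image of x^6: 3x^5 + (45/2)x^4 + 110x^3 + (405/2)x^2 + 177x + 123/2
image of x^7: (7/2)x^6 + (63/2)x^5 + (385/2)x^4 + (945/2)x^3 + (1239/2)x^2 + (861/2)x + 251/2
each image's coordinates form column j of the matrix

the matrix is [[0, 1/2, 3/2, 11/2, 27/2, 59/2, 123/2, 251/2]; [0, 0, 1, 9/2, 22, 135/2, 177, 861/2]; [0, 0, 0, 3/2, 9, 55, 405/2, 1239/2]; [0, 0, 0, 0, 2, 15, 110, 945/2]; [0, 0, 0, 0, 0, 5/2, 45/2, 385/2]; [0, 0, 0, 0, 0, 0, 3, 63/2]; [0, 0, 0, 0, 0, 0, 0, 7/2]] (rows listed top to bottom)


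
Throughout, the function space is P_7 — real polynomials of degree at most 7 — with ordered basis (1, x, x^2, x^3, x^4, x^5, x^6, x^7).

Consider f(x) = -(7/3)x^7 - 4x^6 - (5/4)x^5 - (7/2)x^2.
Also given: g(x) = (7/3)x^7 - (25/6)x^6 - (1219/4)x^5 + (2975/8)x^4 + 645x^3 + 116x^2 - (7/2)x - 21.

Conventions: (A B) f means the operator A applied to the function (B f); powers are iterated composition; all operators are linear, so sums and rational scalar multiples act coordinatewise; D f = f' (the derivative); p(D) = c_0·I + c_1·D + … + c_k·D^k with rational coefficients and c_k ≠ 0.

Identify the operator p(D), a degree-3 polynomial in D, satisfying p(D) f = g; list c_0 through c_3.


c_0 = -1, c_1 = 1/2, c_2 = 3, c_3 = -3/2

D^0 f = -(7/3)x^7 - 4x^6 - (5/4)x^5 - (7/2)x^2
D^1 f = -(49/3)x^6 - 24x^5 - (25/4)x^4 - 7x
D^2 f = -98x^5 - 120x^4 - 25x^3 - 7
D^3 f = -490x^4 - 480x^3 - 75x^2
matching coefficients of g against c_0 f + c_1 Df + … from the top degree down determines the c_i
solution: c_0 = -1, c_1 = 1/2, c_2 = 3, c_3 = -3/2


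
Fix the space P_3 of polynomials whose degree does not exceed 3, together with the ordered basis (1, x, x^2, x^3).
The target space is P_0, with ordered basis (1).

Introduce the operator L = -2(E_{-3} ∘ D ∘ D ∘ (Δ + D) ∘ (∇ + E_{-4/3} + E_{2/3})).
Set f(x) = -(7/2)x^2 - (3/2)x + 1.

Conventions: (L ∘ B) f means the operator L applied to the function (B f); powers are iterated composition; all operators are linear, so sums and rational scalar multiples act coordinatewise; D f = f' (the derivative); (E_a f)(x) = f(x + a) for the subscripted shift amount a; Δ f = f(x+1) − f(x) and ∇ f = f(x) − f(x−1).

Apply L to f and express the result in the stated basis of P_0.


∇ f = -7x + 2
E_{-4/3} f = -(7/2)x^2 + (47/6)x - 29/9
E_{2/3} f = -(7/2)x^2 - (37/6)x - 14/9
(∇ + E_{-4/3} + E_{2/3}) f = -7x^2 - (16/3)x - 25/9
Δ (∇ + E_{-4/3} + E_{2/3}) f = -14x - 37/3
D (∇ + E_{-4/3} + E_{2/3}) f = -14x - 16/3
(Δ + D) (∇ + E_{-4/3} + E_{2/3}) f = -28x - 53/3
D (Δ + D) (∇ + E_{-4/3} + E_{2/3}) f = -28
D D (Δ + D) (∇ + E_{-4/3} + E_{2/3}) f = 0
E_{-3} D D (Δ + D) (∇ + E_{-4/3} + E_{2/3}) f = 0
(-2(E_{-3} ∘ D ∘ D ∘ (Δ + D) ∘ (∇ + E_{-4/3} + E_{2/3}))) f = 0

the result is g(x) = 0


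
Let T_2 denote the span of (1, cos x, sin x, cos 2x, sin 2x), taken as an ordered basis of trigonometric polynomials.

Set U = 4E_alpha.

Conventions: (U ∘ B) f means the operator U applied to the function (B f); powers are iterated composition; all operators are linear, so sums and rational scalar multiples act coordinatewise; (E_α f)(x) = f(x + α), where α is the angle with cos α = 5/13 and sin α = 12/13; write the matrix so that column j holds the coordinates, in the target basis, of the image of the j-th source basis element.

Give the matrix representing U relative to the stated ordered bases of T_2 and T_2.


image of 1: 4
image of cos x: (20/13)cos x - (48/13)sin x
image of sin x: (48/13)cos x + (20/13)sin x
image of cos 2x: -(476/169)cos 2x - (480/169)sin 2x
image of sin 2x: (480/169)cos 2x - (476/169)sin 2x
each image's coordinates form column j of the matrix

the matrix is [[4, 0, 0, 0, 0]; [0, 20/13, 48/13, 0, 0]; [0, -48/13, 20/13, 0, 0]; [0, 0, 0, -476/169, 480/169]; [0, 0, 0, -480/169, -476/169]] (rows listed top to bottom)


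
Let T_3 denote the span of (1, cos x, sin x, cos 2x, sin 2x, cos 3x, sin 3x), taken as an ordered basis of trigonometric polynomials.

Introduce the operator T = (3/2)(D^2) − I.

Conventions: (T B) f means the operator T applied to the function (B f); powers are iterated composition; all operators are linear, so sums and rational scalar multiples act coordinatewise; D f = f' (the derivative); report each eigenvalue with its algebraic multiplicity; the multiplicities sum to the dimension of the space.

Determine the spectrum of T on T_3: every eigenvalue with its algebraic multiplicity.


λ = -29/2 (multiplicity 2), λ = -7 (multiplicity 2), λ = -5/2 (multiplicity 2), λ = -1 (multiplicity 1)

image of 1: -1
image of cos x: -(5/2)cos x
image of sin x: -(5/2)sin x
image of cos 2x: -7cos 2x
image of sin 2x: -7sin 2x
image of cos 3x: -(29/2)cos 3x
image of sin 3x: -(29/2)sin 3x
the matrix is diagonal; its diagonal is (-1, -5/2, -5/2, -7, -7, -29/2, -29/2)
for a triangular matrix the eigenvalues are the diagonal entries, with algebraic multiplicity their repetition count


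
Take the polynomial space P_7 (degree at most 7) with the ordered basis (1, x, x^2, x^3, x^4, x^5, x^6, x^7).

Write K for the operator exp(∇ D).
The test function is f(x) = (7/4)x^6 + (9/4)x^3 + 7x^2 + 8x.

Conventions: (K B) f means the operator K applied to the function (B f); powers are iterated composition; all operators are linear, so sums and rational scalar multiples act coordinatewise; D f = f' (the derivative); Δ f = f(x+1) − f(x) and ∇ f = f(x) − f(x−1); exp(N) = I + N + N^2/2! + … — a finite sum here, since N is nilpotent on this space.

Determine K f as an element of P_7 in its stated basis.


order-1 term: (105/2)x^4 - 105x^3 + 105x^2 - 39x + 71/4
order-2 term: 315x^2 - 630x + 735/2
order-3 term: 210
the series for exp(∇ D) f terminates at order 3
exp(∇ D) f = (7/4)x^6 + (105/2)x^4 - (411/4)x^3 + 427x^2 - 661x + 2381/4

the result is g(x) = (7/4)x^6 + (105/2)x^4 - (411/4)x^3 + 427x^2 - 661x + 2381/4


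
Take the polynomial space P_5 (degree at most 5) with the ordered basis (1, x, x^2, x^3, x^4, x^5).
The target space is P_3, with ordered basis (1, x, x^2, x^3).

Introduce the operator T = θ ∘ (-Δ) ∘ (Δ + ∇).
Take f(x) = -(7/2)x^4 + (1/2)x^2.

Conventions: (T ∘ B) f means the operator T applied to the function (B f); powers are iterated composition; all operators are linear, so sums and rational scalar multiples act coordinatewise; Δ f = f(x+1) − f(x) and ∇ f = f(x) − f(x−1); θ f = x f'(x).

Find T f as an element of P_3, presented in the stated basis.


the image equals g(x) = 168x^2 + 84x

Δ f = -14x^3 - 21x^2 - 13x - 3
∇ f = -14x^3 + 21x^2 - 13x + 3
(Δ + ∇) f = -28x^3 - 26x
Δ (Δ + ∇) f = -84x^2 - 84x - 54
(-Δ) (Δ + ∇) f = 84x^2 + 84x + 54
θ (-Δ) (Δ + ∇) f = 168x^2 + 84x


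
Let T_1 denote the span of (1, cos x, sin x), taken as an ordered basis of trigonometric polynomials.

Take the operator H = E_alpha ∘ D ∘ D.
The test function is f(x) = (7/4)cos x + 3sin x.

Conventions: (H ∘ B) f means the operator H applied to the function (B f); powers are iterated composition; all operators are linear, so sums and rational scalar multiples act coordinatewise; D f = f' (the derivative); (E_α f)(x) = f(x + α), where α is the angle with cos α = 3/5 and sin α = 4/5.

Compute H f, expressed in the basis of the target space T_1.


D f = 3cos x - (7/4)sin x
D D f = -(7/4)cos x - 3sin x
E_alpha D D f = -(69/20)cos x - (2/5)sin x

the image equals g(x) = -(69/20)cos x - (2/5)sin x


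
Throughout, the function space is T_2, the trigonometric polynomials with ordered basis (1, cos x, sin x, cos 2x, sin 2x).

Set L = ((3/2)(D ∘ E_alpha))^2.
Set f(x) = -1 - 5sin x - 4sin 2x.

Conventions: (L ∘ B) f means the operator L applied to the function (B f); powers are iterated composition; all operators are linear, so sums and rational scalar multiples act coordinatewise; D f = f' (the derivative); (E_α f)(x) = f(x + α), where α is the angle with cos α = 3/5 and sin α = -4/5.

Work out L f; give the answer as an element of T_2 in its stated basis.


E_alpha f = -1 + 4cos x - 3sin x + (96/25)cos 2x + (28/25)sin 2x
D E_alpha f = -3cos x - 4sin x + (56/25)cos 2x - (192/25)sin 2x
((3/2)(D ∘ E_alpha)) f = -(9/2)cos x - 6sin x + (84/25)cos 2x - (288/25)sin 2x
E_alpha ((3/2)(D ∘ E_alpha)) f = (21/10)cos x - (36/5)sin x + (6324/625)cos 2x + (4032/625)sin 2x
D E_alpha ((3/2)(D ∘ E_alpha)) f = -(36/5)cos x - (21/10)sin x + (8064/625)cos 2x - (12648/625)sin 2x
((3/2)(D ∘ E_alpha)) ((3/2)(D ∘ E_alpha)) f = -(54/5)cos x - (63/20)sin x + (12096/625)cos 2x - (18972/625)sin 2x

g(x) = -(54/5)cos x - (63/20)sin x + (12096/625)cos 2x - (18972/625)sin 2x


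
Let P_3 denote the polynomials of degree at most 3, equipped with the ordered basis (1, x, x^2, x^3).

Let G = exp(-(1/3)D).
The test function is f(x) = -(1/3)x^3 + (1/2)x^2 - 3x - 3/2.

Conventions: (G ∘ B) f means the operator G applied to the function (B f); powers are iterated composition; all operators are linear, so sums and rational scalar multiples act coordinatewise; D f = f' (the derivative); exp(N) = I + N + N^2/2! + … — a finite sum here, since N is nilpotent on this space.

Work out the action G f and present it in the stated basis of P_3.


order-1 term: (1/3)x^2 - (1/3)x + 1
order-2 term: -(1/9)x + 1/18
order-3 term: 1/81
the series for exp(-(1/3)D) f terminates at order 3
exp(-(1/3)D) f = -(1/3)x^3 + (5/6)x^2 - (31/9)x - 35/81

g(x) = -(1/3)x^3 + (5/6)x^2 - (31/9)x - 35/81


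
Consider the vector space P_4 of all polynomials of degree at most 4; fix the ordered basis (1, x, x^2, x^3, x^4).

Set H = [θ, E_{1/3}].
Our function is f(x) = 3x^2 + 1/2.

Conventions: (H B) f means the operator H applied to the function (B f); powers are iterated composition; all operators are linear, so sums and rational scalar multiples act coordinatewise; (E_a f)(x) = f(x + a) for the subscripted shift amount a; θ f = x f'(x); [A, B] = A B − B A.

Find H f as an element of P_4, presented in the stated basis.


the result is g(x) = -2x - 2/3

E_{1/3} f = 3x^2 + 2x + 5/6
θ E_{1/3} f = 6x^2 + 2x
θ f = 6x^2
E_{1/3} θ f = 6x^2 + 4x + 2/3
[θ, E_{1/3}] f = -2x - 2/3


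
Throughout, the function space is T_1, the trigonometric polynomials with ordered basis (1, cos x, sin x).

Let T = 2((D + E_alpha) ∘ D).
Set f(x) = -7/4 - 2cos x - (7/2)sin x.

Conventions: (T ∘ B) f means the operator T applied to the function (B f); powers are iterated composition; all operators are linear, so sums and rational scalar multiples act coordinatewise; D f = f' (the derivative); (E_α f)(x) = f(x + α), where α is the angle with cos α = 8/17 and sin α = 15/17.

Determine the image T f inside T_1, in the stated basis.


the image equals g(x) = (72/17)cos x + (256/17)sin x

D f = -(7/2)cos x + 2sin x
D D f = 2cos x + (7/2)sin x
E_alpha D f = (2/17)cos x + (137/34)sin x
(D + E_alpha) D f = (36/17)cos x + (128/17)sin x
(2((D + E_alpha) ∘ D)) f = (72/17)cos x + (256/17)sin x


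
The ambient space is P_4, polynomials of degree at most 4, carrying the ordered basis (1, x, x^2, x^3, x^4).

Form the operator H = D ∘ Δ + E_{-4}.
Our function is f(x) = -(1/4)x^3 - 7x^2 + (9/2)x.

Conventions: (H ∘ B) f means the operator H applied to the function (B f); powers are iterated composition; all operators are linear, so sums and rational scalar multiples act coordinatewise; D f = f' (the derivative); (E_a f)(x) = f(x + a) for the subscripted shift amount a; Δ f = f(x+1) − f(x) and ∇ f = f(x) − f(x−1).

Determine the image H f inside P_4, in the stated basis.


Δ f = -(3/4)x^2 - (59/4)x - 11/4
D Δ f = -(3/2)x - 59/4
E_{-4} f = -(1/4)x^3 - 4x^2 + (97/2)x - 114
(D ∘ Δ + E_{-4}) f = -(1/4)x^3 - 4x^2 + 47x - 515/4

g(x) = -(1/4)x^3 - 4x^2 + 47x - 515/4


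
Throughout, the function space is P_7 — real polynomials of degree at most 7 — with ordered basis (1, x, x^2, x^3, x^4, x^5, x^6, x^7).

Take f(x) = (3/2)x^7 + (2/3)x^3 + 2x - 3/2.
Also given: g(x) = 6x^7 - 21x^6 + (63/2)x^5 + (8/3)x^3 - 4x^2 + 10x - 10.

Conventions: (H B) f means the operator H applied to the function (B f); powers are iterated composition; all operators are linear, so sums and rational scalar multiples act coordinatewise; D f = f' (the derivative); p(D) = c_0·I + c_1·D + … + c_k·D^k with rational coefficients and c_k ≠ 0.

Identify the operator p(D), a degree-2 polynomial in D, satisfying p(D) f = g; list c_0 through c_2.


p(D) = 4·I − 2·D + (1/2)·D^2, i.e. c_0 = 4, c_1 = -2, c_2 = 1/2

D^0 f = (3/2)x^7 + (2/3)x^3 + 2x - 3/2
D^1 f = (21/2)x^6 + 2x^2 + 2
D^2 f = 63x^5 + 4x
matching coefficients of g against c_0 f + c_1 Df + … from the top degree down determines the c_i
solution: c_0 = 4, c_1 = -2, c_2 = 1/2


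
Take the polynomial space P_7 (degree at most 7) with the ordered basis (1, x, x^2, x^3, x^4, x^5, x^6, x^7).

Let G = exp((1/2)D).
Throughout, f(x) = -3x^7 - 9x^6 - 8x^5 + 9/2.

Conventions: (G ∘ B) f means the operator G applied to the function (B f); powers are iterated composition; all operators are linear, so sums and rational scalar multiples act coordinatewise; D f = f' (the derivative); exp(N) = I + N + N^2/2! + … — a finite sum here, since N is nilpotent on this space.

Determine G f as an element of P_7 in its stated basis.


order-1 term: -(21/2)x^6 - 27x^5 - 20x^4
order-2 term: -(63/4)x^5 - (135/4)x^4 - 20x^3
order-3 term: -(105/8)x^4 - (45/2)x^3 - 10x^2
order-4 term: -(105/16)x^3 - (135/16)x^2 - (5/2)x
order-5 term: -(63/32)x^2 - (27/16)x - 1/4
order-6 term: -(21/64)x - 9/64
order-7 term: -3/128
the series for exp((1/2)D) f terminates at order 7
exp((1/2)D) f = -3x^7 - (39/2)x^6 - (203/4)x^5 - (535/8)x^4 - (785/16)x^3 - (653/32)x^2 - (289/64)x + 523/128

the image equals g(x) = -3x^7 - (39/2)x^6 - (203/4)x^5 - (535/8)x^4 - (785/16)x^3 - (653/32)x^2 - (289/64)x + 523/128


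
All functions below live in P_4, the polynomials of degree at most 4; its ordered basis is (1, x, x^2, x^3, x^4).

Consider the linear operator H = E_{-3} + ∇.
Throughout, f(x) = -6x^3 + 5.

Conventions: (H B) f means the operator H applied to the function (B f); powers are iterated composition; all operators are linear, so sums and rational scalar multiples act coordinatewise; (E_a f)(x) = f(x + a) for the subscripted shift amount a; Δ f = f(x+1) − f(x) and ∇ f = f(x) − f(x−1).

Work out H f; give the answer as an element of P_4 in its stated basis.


the image equals g(x) = -6x^3 + 36x^2 - 144x + 161

E_{-3} f = -6x^3 + 54x^2 - 162x + 167
∇ f = -18x^2 + 18x - 6
(E_{-3} + ∇) f = -6x^3 + 36x^2 - 144x + 161


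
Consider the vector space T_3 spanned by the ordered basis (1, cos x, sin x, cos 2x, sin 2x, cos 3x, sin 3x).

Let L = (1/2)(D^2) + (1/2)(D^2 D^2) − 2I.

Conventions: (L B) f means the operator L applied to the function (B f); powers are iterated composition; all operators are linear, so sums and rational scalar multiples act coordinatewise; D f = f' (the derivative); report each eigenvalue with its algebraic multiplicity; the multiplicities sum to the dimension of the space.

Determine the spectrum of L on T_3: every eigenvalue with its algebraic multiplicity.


image of 1: -2
image of cos x: -2cos x
image of sin x: -2sin x
image of cos 2x: 4cos 2x
image of sin 2x: 4sin 2x
image of cos 3x: 34cos 3x
image of sin 3x: 34sin 3x
the matrix is diagonal; its diagonal is (-2, -2, -2, 4, 4, 34, 34)
for a triangular matrix the eigenvalues are the diagonal entries, with algebraic multiplicity their repetition count

λ = -2 (multiplicity 3), λ = 4 (multiplicity 2), λ = 34 (multiplicity 2)


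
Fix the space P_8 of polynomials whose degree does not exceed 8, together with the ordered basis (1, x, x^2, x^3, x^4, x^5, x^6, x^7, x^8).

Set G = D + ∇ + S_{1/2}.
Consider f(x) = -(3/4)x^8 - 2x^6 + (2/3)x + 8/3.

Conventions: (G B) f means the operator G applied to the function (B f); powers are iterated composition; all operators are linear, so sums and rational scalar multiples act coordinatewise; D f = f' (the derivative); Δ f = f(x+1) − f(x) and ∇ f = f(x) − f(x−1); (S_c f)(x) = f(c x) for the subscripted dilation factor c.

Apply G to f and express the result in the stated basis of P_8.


D f = -6x^7 - 12x^5 + 2/3
∇ f = -6x^7 + 21x^6 - 54x^5 + (165/2)x^4 - 82x^3 + 51x^2 - 18x + 41/12
S_{1/2} f = -(3/1024)x^8 - (1/32)x^6 + (1/3)x + 8/3
(D + ∇ + S_{1/2}) f = -(3/1024)x^8 - 12x^7 + (671/32)x^6 - 66x^5 + (165/2)x^4 - 82x^3 + 51x^2 - (53/3)x + 27/4

the image equals g(x) = -(3/1024)x^8 - 12x^7 + (671/32)x^6 - 66x^5 + (165/2)x^4 - 82x^3 + 51x^2 - (53/3)x + 27/4


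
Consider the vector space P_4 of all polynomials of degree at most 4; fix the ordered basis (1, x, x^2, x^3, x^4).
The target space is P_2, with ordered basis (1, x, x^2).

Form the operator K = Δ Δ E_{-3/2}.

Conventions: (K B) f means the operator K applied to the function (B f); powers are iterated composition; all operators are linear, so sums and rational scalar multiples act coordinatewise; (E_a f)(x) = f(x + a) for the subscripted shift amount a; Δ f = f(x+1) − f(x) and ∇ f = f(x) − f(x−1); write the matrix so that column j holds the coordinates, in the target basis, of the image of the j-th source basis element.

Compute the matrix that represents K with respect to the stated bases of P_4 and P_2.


the matrix is [[0, 0, 2, -3, 5]; [0, 0, 0, 6, -12]; [0, 0, 0, 0, 12]] (rows listed top to bottom)

image of 1: 0
image of x: 0
image of x^2: 2
image of x^3: 6x - 3
image of x^4: 12x^2 - 12x + 5
each image's coordinates form column j of the matrix


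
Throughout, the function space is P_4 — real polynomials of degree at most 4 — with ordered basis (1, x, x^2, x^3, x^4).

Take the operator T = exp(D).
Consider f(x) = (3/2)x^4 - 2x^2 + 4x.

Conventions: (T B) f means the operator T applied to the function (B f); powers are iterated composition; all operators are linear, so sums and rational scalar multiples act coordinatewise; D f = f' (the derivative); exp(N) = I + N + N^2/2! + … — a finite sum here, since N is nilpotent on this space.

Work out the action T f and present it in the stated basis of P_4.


order-1 term: 6x^3 - 4x + 4
order-2 term: 9x^2 - 2
order-3 term: 6x
order-4 term: 3/2
the series for exp(D) f terminates at order 4
exp(D) f = (3/2)x^4 + 6x^3 + 7x^2 + 6x + 7/2

the image equals g(x) = (3/2)x^4 + 6x^3 + 7x^2 + 6x + 7/2


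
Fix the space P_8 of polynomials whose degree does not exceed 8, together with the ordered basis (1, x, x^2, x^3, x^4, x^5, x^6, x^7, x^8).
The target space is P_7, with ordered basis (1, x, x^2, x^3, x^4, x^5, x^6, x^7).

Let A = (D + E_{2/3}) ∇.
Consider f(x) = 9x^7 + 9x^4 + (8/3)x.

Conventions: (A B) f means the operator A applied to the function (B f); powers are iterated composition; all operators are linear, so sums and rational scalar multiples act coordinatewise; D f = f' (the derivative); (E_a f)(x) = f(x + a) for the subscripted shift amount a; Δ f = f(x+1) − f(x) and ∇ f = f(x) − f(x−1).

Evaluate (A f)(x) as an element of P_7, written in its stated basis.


∇ f = 63x^6 - 189x^5 + 315x^4 - 279x^3 + 135x^2 - 27x + 8/3
D ∇ f = 378x^5 - 945x^4 + 1260x^3 - 837x^2 + 270x - 27
E_{2/3} ∇ f = 63x^6 + 63x^5 + 105x^4 + (283/3)x^3 + (131/3)x^2 + (157/9)x + 394/81
(D + E_{2/3}) ∇ f = 63x^6 + 441x^5 - 840x^4 + (4063/3)x^3 - (2380/3)x^2 + (2587/9)x - 1793/81

the result is g(x) = 63x^6 + 441x^5 - 840x^4 + (4063/3)x^3 - (2380/3)x^2 + (2587/9)x - 1793/81


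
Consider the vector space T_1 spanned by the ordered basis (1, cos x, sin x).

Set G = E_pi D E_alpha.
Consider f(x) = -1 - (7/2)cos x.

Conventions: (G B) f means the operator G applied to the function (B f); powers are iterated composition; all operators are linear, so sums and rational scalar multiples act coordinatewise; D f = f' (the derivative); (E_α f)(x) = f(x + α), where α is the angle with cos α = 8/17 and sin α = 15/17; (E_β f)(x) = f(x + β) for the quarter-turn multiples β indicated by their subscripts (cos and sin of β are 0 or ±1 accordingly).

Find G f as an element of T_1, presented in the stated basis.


the image equals g(x) = -(105/34)cos x - (28/17)sin x

E_alpha f = -1 - (28/17)cos x + (105/34)sin x
D E_alpha f = (105/34)cos x + (28/17)sin x
E_pi D E_alpha f = -(105/34)cos x - (28/17)sin x


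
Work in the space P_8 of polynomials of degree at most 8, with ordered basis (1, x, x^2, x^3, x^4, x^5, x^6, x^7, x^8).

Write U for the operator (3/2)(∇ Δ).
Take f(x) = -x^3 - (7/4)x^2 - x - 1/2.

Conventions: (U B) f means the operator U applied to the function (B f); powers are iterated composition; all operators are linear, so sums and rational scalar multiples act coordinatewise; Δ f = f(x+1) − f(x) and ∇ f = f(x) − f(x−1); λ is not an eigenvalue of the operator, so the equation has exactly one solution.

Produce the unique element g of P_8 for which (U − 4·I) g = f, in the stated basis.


write g with unknown coordinates in the stated basis and equate coefficients in (U − 4·I) g = f
solving from the highest basis element down gives g = (1/4)x^3 + (7/16)x^2 + (13/16)x + 29/64
check: U g = (9/4)x + 21/16
so U g − 4·g = -x^3 - (7/4)x^2 - x - 1/2 = f ✓

g(x) = (1/4)x^3 + (7/16)x^2 + (13/16)x + 29/64


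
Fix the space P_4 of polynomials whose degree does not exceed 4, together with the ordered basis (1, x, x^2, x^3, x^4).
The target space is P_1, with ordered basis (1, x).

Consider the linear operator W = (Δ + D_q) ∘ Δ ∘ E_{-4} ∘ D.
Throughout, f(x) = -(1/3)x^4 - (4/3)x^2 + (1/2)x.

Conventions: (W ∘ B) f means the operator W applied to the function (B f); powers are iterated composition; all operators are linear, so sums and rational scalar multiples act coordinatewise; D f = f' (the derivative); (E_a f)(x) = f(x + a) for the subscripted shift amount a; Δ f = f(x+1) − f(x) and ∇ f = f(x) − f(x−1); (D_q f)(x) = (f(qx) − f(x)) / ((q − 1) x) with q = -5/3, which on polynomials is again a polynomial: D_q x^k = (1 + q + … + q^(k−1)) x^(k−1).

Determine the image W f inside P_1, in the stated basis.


the image equals g(x) = -(16/3)x + 52

D f = -(4/3)x^3 - (8/3)x + 1/2
E_{-4} D f = -(4/3)x^3 + 16x^2 - (200/3)x + 193/2
Δ E_{-4} D f = -4x^2 + 28x - 52
Δ (Δ ∘ E_{-4}) D f = -8x + 24
D_q (Δ ∘ E_{-4}) D f = (8/3)x + 28
(Δ + D_q) (Δ ∘ E_{-4}) D f = -(16/3)x + 52


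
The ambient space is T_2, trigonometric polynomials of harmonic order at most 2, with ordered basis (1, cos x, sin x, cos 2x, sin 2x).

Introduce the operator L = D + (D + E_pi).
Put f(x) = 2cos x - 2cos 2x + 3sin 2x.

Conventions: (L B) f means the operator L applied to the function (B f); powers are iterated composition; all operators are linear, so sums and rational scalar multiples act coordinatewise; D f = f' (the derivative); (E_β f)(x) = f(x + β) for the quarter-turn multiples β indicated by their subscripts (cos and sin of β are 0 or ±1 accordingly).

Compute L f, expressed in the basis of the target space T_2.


D f = -2sin x + 6cos 2x + 4sin 2x
D f = -2sin x + 6cos 2x + 4sin 2x
E_pi f = -2cos x - 2cos 2x + 3sin 2x
(D + E_pi) f = -2cos x - 2sin x + 4cos 2x + 7sin 2x
(D + (D + E_pi)) f = -2cos x - 4sin x + 10cos 2x + 11sin 2x

the result is g(x) = -2cos x - 4sin x + 10cos 2x + 11sin 2x


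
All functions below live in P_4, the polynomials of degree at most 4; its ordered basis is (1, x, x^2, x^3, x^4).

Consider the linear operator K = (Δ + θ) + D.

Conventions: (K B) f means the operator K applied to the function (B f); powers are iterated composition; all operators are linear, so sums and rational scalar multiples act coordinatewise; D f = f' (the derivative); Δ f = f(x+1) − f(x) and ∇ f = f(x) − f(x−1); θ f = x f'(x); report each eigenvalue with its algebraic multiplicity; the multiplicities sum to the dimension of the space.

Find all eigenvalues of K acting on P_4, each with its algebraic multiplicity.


λ = 0 (multiplicity 1), λ = 1 (multiplicity 1), λ = 2 (multiplicity 1), λ = 3 (multiplicity 1), λ = 4 (multiplicity 1)

image of 1: 0
image of x: x + 2
image of x^2: 2x^2 + 4x + 1
image of x^3: 3x^3 + 6x^2 + 3x + 1
image of x^4: 4x^4 + 8x^3 + 6x^2 + 4x + 1
the matrix is upper triangular; its diagonal is (0, 1, 2, 3, 4)
for a triangular matrix the eigenvalues are the diagonal entries, with algebraic multiplicity their repetition count


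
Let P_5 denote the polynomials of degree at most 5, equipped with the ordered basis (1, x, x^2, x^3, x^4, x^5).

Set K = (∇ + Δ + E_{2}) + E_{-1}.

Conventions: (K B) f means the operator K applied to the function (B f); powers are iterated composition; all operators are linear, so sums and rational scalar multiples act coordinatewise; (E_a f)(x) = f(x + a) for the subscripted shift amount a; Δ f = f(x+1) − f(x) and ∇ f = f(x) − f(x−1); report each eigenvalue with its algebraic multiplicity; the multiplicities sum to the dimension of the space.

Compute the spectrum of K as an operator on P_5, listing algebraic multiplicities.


λ = 2 (multiplicity 6)

image of 1: 2
image of x: 2x + 3
image of x^2: 2x^2 + 6x + 5
image of x^3: 2x^3 + 9x^2 + 15x + 9
image of x^4: 2x^4 + 12x^3 + 30x^2 + 36x + 17
image of x^5: 2x^5 + 15x^4 + 50x^3 + 90x^2 + 85x + 33
the matrix is upper triangular; its diagonal is (2, 2, 2, 2, 2, 2)
for a triangular matrix the eigenvalues are the diagonal entries, with algebraic multiplicity their repetition count


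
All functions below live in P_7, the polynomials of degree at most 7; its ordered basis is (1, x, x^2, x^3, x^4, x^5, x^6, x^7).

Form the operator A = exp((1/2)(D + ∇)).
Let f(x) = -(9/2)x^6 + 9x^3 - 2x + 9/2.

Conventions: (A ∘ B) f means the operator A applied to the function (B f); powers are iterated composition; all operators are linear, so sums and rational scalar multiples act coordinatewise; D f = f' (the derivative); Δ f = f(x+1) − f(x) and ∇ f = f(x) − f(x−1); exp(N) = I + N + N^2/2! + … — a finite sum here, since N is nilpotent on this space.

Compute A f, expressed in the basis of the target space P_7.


order-1 term: -27x^5 + (135/4)x^4 - 45x^3 + (243/4)x^2 - 27x + 19/4
order-2 term: -(135/2)x^4 + 135x^3 - (1485/8)x^2 + 162x - 441/8
order-3 term: -90x^3 + (405/2)x^2 - (945/4)x + 1899/16
order-4 term: -(135/2)x^2 + 135x - 765/8
order-5 term: -27x + 135/4
order-6 term: -9/2
the series for exp((1/2)(D + ∇)) f terminates at order 6
exp((1/2)(D + ∇)) f = -(9/2)x^6 - 27x^5 - (135/4)x^4 + 9x^3 + (81/8)x^2 + (19/4)x + 103/16

the result is g(x) = -(9/2)x^6 - 27x^5 - (135/4)x^4 + 9x^3 + (81/8)x^2 + (19/4)x + 103/16


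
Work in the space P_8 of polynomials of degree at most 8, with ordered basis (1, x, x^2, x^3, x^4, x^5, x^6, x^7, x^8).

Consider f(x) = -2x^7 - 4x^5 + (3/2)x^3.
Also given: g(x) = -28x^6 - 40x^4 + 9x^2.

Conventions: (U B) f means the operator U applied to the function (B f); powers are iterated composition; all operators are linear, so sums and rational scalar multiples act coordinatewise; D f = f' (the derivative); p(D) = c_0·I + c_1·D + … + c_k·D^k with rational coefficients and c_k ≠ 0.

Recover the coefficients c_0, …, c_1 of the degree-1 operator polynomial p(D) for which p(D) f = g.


D^0 f = -2x^7 - 4x^5 + (3/2)x^3
D^1 f = -14x^6 - 20x^4 + (9/2)x^2
matching coefficients of g against c_0 f + c_1 Df + … from the top degree down determines the c_i
solution: c_0 = 0, c_1 = 2

p(D) = 2·D, i.e. c_0 = 0, c_1 = 2


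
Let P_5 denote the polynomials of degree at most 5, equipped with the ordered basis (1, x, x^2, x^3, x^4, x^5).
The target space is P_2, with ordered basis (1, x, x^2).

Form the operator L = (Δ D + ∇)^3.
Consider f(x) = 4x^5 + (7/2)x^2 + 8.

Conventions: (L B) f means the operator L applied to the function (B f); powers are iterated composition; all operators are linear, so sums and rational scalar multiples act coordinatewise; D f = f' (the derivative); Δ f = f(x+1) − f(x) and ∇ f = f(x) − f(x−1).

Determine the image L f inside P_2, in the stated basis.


D f = 20x^4 + 7x
Δ D f = 80x^3 + 120x^2 + 80x + 27
∇ f = 20x^4 - 40x^3 + 40x^2 - 13x + 1/2
(Δ D + ∇) f = 20x^4 + 40x^3 + 160x^2 + 67x + 55/2
D (Δ D + ∇) f = 80x^3 + 120x^2 + 320x + 67
Δ D (Δ D + ∇) f = 240x^2 + 480x + 520
∇ (Δ D + ∇) f = 80x^3 + 280x - 73
(Δ D + ∇) (Δ D + ∇) f = 80x^3 + 240x^2 + 760x + 447
D (Δ D + ∇) (Δ D + ∇) f = 240x^2 + 480x + 760
Δ D (Δ D + ∇) (Δ D + ∇) f = 480x + 720
∇ (Δ D + ∇) (Δ D + ∇) f = 240x^2 + 240x + 600
(Δ D + ∇) (Δ D + ∇) (Δ D + ∇) f = 240x^2 + 720x + 1320

g(x) = 240x^2 + 720x + 1320
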